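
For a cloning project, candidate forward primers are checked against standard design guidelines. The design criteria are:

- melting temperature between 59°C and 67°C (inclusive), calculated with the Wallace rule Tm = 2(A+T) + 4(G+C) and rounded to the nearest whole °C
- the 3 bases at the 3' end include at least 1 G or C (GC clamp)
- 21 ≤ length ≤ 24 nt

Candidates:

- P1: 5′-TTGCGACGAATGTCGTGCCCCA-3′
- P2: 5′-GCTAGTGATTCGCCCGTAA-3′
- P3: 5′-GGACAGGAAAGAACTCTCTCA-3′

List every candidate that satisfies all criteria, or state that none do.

P1 (22 nt, A=4 T=5 G=6 C=7): Tm = 2·9 + 4·13 = 70°C, outside 59–67°C ✗; 3' end CCA has 2 G/C ✓; length 22 ✓ — fails.
P2 (19 nt, A=4 T=5 G=5 C=5): Tm = 2·9 + 4·10 = 58°C, outside 59–67°C ✗; 3' end TAA has 0 G/C, need ≥1 ✗; length 19, outside 21–24 ✗ — fails.
P3 (21 nt, A=8 T=3 G=5 C=5): Tm = 2·11 + 4·10 = 62°C ✓; 3' end TCA has 1 G/C ✓; length 21 ✓ — passes.

P3 only.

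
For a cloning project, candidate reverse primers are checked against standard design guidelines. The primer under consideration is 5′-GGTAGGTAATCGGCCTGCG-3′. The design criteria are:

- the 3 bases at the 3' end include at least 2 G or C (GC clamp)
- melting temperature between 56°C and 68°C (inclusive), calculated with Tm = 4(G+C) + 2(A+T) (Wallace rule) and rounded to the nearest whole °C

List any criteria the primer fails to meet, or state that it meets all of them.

Base counts: A=3, T=4, G=8, C=4 (length 19).
GC clamp: 3' end GCG has 3 G/C ✓
Tm: Tm = 2·7 + 4·12 = 62°C ✓

Meets all criteria.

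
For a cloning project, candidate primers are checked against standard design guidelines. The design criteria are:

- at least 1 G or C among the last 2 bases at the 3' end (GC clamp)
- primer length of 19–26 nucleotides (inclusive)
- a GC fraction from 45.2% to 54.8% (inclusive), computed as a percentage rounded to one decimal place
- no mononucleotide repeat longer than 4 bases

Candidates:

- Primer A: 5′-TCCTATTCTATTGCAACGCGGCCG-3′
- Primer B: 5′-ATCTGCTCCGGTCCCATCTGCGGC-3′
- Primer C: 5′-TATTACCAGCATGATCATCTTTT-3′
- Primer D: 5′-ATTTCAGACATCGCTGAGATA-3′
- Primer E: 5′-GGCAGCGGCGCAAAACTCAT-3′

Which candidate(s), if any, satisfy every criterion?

Primer A only.

Primer A (24 nt, A=4 T=7 G=5 C=8): 3' end CG has 2 G/C ✓; length 24 ✓; GC 13/24 = 54.2% ✓; longest run = 2 ✓ — passes.
Primer B (24 nt, A=2 T=6 G=6 C=10): 3' end GC has 2 G/C ✓; length 24 ✓; GC 16/24 = 66.7%, outside 45.2–54.8% ✗; longest run = 3 ✓ — fails.
Primer C (23 nt, A=6 T=10 G=2 C=5): 3' end TT has 0 G/C, need ≥1 ✗; length 23 ✓; GC 7/23 = 30.4%, outside 45.2–54.8% ✗; longest run = 4 ✓ — fails.
Primer D (21 nt, A=7 T=6 G=4 C=4): 3' end TA has 0 G/C, need ≥1 ✗; length 21 ✓; GC 8/21 = 38.1%, outside 45.2–54.8% ✗; longest run = 3 ✓ — fails.
Primer E (20 nt, A=6 T=2 G=6 C=6): 3' end AT has 0 G/C, need ≥1 ✗; length 20 ✓; GC 12/20 = 60.0%, outside 45.2–54.8% ✗; longest run = 4 ✓ — fails.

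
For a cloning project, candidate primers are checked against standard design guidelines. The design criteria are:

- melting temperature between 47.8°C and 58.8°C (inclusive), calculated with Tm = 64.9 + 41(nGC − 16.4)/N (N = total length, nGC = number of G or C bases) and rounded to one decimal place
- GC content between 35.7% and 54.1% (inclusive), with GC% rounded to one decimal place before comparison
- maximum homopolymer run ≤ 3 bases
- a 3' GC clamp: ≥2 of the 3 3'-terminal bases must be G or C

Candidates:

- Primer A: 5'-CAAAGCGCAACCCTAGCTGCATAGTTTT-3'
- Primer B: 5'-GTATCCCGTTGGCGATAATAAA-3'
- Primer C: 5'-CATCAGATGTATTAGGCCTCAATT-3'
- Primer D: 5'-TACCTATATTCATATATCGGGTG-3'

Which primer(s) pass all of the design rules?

Primer A (28 nt, A=8 T=7 G=5 C=8): Tm = 64.9 + 41·(13 − 16.4)/28 = 59.9°C, outside 47.8–58.8°C ✗; GC 13/28 = 46.4% ✓; longest run = 4, exceeds 3 ✗; 3' end TTT has 0 G/C, need ≥2 ✗ — fails.
Primer B (22 nt, A=7 T=6 G=5 C=4): Tm = 64.9 + 41·(9 − 16.4)/22 = 51.1°C ✓; GC 9/22 = 40.9% ✓; longest run = 3 ✓; 3' end AAA has 0 G/C, need ≥2 ✗ — fails.
Primer C (24 nt, A=7 T=8 G=4 C=5): Tm = 64.9 + 41·(9 − 16.4)/24 = 52.3°C ✓; GC 9/24 = 37.5% ✓; longest run = 2 ✓; 3' end ATT has 0 G/C, need ≥2 ✗ — fails.
Primer D (23 nt, A=6 T=9 G=4 C=4): Tm = 64.9 + 41·(8 − 16.4)/23 = 49.9°C ✓; GC 8/23 = 34.8%, outside 35.7–54.1% ✗; longest run = 3 ✓; 3' end GTG has 2 G/C ✓ — fails.

None of the candidates satisfy all criteria.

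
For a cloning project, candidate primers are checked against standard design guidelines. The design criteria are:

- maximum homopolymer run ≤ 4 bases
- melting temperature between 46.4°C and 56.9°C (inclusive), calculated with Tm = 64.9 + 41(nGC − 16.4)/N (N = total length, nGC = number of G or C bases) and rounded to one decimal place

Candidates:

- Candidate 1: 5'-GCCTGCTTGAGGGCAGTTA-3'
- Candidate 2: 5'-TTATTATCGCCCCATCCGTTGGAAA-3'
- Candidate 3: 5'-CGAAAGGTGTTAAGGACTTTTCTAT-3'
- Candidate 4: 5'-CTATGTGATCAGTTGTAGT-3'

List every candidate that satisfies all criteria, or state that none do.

Candidate 1 (19 nt, A=3 T=5 G=7 C=4): longest run = 3 ✓; Tm = 64.9 + 41·(11 − 16.4)/19 = 53.2°C ✓ — passes.
Candidate 2 (25 nt, A=6 T=8 G=4 C=7): longest run = 4 ✓; Tm = 64.9 + 41·(11 − 16.4)/25 = 56.0°C ✓ — passes.
Candidate 3 (25 nt, A=7 T=9 G=6 C=3): longest run = 4 ✓; Tm = 64.9 + 41·(9 − 16.4)/25 = 52.8°C ✓ — passes.
Candidate 4 (19 nt, A=4 T=8 G=5 C=2): longest run = 2 ✓; Tm = 64.9 + 41·(7 − 16.4)/19 = 44.6°C, outside 46.4–56.9°C ✗ — fails.

Candidate 1, Candidate 2 and Candidate 3.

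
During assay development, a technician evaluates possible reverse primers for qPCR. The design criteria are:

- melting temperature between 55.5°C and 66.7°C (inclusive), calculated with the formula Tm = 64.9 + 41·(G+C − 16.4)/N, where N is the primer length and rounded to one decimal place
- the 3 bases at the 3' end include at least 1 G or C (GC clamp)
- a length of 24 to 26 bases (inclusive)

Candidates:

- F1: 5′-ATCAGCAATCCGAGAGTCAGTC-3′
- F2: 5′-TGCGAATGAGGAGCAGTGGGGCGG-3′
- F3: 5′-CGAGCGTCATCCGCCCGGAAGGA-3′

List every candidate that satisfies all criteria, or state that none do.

F2 only.

F1 (22 nt, A=7 T=4 G=5 C=6): Tm = 64.9 + 41·(11 − 16.4)/22 = 54.8°C, outside 55.5–66.7°C ✗; 3' end GTC has 2 G/C ✓; length 22, outside 24–26 ✗ — fails.
F2 (24 nt, A=5 T=3 G=13 C=3): Tm = 64.9 + 41·(16 − 16.4)/24 = 64.2°C ✓; 3' end CGG has 3 G/C ✓; length 24 ✓ — passes.
F3 (23 nt, A=5 T=2 G=8 C=8): Tm = 64.9 + 41·(16 − 16.4)/23 = 64.2°C ✓; 3' end GGA has 2 G/C ✓; length 23, outside 24–26 ✗ — fails.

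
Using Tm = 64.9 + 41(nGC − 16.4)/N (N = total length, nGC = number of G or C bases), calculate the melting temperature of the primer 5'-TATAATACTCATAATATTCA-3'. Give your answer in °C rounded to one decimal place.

37.4°C

Base counts: A=9, T=8, G=0, C=3; G+C = 3, N = 20.
Tm = 64.9 + 41·(3 − 16.4)/20 = 64.9 + -549.40/20 = 37.4°C.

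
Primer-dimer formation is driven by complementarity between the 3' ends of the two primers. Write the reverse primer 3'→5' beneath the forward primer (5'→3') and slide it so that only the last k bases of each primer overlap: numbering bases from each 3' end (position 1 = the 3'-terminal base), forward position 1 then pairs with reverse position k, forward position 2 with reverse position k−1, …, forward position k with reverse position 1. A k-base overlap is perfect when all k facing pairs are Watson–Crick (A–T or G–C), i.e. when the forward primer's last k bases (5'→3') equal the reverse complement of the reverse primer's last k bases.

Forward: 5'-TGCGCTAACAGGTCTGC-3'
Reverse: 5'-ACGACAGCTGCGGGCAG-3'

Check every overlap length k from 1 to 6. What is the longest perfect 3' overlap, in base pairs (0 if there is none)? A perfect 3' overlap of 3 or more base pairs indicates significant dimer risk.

Last 6 bases (5'→3') — forward …GTCTGC, reverse …GGGCAG.
Reverse complement of the reverse primer's last 6 bases: CTGCCC; its first k bases are the reverse complement of the reverse primer's last k bases, so a perfect k-base overlap needs the forward primer's last k bases to equal them.
Comparing (forward last k vs required): k=1: C vs C ✓; k=2: GC vs CT ✗; k=3: TGC vs CTG ✗; k=4: CTGC vs CTGC ✓; k=5: TCTGC vs CTGCC ✗; k=6: GTCTGC vs CTGCCC ✗.
Perfect overlaps at k = 1, 4; the largest is 4.

Longest perfect overlap: 4 complementary base pairs; significant dimer risk (threshold 3).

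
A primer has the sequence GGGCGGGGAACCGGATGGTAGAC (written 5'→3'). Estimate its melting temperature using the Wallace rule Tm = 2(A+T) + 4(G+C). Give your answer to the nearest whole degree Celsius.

Base counts: A=5, T=2, G=12, C=4 (length 23).
Tm = 2·(5+2) + 4·(12+4) = 2·7 + 4·16 = 14 + 64 = 78°C.

78°C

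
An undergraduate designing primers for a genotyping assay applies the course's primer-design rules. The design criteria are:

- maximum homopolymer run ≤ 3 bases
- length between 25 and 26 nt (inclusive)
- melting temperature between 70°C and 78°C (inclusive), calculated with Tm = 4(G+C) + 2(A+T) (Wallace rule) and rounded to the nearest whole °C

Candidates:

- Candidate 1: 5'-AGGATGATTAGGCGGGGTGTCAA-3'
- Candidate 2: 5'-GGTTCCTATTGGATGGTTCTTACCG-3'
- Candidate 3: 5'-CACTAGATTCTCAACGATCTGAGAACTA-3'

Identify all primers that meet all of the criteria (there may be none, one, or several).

Candidate 1 (23 nt, A=6 T=5 G=10 C=2): longest run = 4, exceeds 3 ✗; length 23, outside 25–26 ✗; Tm = 2·11 + 4·12 = 70°C ✓ — fails.
Candidate 2 (25 nt, A=3 T=10 G=7 C=5): longest run = 2 ✓; length 25 ✓; Tm = 2·13 + 4·12 = 74°C ✓ — passes.
Candidate 3 (28 nt, A=10 T=7 G=4 C=7): longest run = 2 ✓; length 28, outside 25–26 ✗; Tm = 2·17 + 4·11 = 78°C ✓ — fails.

Candidate 2 only.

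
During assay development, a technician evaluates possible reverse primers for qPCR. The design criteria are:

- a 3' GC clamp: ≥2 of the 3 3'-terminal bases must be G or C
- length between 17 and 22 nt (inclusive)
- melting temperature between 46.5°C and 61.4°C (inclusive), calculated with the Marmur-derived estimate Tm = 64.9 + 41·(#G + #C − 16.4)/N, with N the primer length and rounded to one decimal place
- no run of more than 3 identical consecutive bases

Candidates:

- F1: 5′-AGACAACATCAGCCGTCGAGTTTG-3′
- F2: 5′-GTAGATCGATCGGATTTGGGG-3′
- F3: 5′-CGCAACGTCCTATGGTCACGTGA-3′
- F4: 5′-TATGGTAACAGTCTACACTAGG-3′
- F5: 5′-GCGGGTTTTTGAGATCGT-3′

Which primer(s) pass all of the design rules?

F4 only.

F1 (24 nt, A=7 T=5 G=6 C=6): 3' end TTG has 1 G/C, need ≥2 ✗; length 24, outside 17–22 ✗; Tm = 64.9 + 41·(12 − 16.4)/24 = 57.4°C ✓; longest run = 3 ✓ — fails.
F2 (21 nt, A=4 T=6 G=9 C=2): 3' end GGG has 3 G/C ✓; length 21 ✓; Tm = 64.9 + 41·(11 − 16.4)/21 = 54.4°C ✓; longest run = 4, exceeds 3 ✗ — fails.
F3 (23 nt, A=5 T=5 G=6 C=7): 3' end TGA has 1 G/C, need ≥2 ✗; length 23, outside 17–22 ✗; Tm = 64.9 + 41·(13 − 16.4)/23 = 58.8°C ✓; longest run = 2 ✓ — fails.
F4 (22 nt, A=7 T=6 G=5 C=4): 3' end AGG has 2 G/C ✓; length 22 ✓; Tm = 64.9 + 41·(9 − 16.4)/22 = 51.1°C ✓; longest run = 2 ✓ — passes.
F5 (18 nt, A=2 T=7 G=7 C=2): 3' end CGT has 2 G/C ✓; length 18 ✓; Tm = 64.9 + 41·(9 − 16.4)/18 = 48.0°C ✓; longest run = 5, exceeds 3 ✗ — fails.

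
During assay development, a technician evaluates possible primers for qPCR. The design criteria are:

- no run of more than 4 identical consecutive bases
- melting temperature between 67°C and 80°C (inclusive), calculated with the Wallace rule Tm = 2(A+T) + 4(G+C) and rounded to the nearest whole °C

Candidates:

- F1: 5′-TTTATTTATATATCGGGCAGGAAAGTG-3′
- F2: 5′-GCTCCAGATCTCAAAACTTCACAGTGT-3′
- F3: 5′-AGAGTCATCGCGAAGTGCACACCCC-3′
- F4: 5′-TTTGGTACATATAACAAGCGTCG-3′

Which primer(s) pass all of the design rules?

F1, F2 and F3.

F1 (27 nt, A=8 T=10 G=7 C=2): longest run = 3 ✓; Tm = 2·18 + 4·9 = 72°C ✓ — passes.
F2 (27 nt, A=8 T=7 G=4 C=8): longest run = 4 ✓; Tm = 2·15 + 4·12 = 78°C ✓ — passes.
F3 (25 nt, A=7 T=3 G=6 C=9): longest run = 4 ✓; Tm = 2·10 + 4·15 = 80°C ✓ — passes.
F4 (23 nt, A=7 T=7 G=5 C=4): longest run = 3 ✓; Tm = 2·14 + 4·9 = 64°C, outside 67–80°C ✗ — fails.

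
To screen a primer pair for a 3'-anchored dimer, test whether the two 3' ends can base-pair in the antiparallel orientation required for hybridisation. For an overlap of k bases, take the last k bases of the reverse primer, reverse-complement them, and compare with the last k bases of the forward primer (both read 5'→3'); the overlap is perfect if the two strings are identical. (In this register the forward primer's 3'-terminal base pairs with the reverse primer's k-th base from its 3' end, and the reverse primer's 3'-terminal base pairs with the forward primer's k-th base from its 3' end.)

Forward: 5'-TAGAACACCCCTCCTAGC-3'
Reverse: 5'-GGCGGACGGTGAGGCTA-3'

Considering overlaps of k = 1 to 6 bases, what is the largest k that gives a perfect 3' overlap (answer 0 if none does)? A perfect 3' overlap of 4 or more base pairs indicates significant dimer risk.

Longest perfect overlap: 4 complementary base pairs; significant dimer risk (threshold 4).

Last 6 bases (5'→3') — forward …CCTAGC, reverse …AGGCTA.
Reverse complement of the reverse primer's last 6 bases: TAGCCT; its first k bases are the reverse complement of the reverse primer's last k bases, so a perfect k-base overlap needs the forward primer's last k bases to equal them.
Comparing (forward last k vs required): k=1: C vs T ✗; k=2: GC vs TA ✗; k=3: AGC vs TAG ✗; k=4: TAGC vs TAGC ✓; k=5: CTAGC vs TAGCC ✗; k=6: CCTAGC vs TAGCCT ✗.
Only k = 4 is perfect, so the longest perfect 3' overlap is 4.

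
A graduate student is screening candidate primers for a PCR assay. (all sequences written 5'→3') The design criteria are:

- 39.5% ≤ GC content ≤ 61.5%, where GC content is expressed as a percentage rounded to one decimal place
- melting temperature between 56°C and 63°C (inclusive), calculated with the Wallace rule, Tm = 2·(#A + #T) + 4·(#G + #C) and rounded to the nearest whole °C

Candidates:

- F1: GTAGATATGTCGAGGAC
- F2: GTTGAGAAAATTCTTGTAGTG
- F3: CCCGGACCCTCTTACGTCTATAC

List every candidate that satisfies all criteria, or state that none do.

None of the candidates satisfy all criteria.

F1 (17 nt, A=5 T=4 G=6 C=2): GC 8/17 = 47.1% ✓; Tm = 2·9 + 4·8 = 50°C, outside 56–63°C ✗ — fails.
F2 (21 nt, A=6 T=8 G=6 C=1): GC 7/21 = 33.3%, outside 39.5–61.5% ✗; Tm = 2·14 + 4·7 = 56°C ✓ — fails.
F3 (23 nt, A=4 T=6 G=3 C=10): GC 13/23 = 56.5% ✓; Tm = 2·10 + 4·13 = 72°C, outside 56–63°C ✗ — fails.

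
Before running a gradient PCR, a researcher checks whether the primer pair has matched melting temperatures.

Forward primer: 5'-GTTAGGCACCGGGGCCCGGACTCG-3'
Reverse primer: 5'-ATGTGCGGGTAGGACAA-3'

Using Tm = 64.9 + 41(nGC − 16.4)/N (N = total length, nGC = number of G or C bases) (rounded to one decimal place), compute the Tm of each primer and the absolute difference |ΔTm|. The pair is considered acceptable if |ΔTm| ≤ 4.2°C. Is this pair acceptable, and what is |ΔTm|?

Forward: G+C = 18, N = 24 → Tm = 64.9 + 41·(18 − 16.4)/24 = 67.6°C.
Reverse: G+C = 9, N = 17 → Tm = 64.9 + 41·(9 − 16.4)/17 = 47.1°C.
|ΔTm| = |67.6 − 47.1| = 20.5°C, > 4.2°C.

|ΔTm| = 20.5°C; the pair is not acceptable.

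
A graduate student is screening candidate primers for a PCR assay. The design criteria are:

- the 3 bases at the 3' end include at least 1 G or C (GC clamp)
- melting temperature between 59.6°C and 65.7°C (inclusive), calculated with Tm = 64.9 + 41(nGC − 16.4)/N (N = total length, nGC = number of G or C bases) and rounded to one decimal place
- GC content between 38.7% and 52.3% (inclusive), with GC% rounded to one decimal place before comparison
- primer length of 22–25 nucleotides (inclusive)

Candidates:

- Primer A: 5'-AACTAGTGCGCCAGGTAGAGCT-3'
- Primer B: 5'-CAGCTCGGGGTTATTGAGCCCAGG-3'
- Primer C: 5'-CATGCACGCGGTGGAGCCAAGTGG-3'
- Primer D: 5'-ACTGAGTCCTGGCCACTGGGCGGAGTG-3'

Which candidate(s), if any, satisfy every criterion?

Primer A (22 nt, A=6 T=4 G=7 C=5): 3' end GCT has 2 G/C ✓; Tm = 64.9 + 41·(12 − 16.4)/22 = 56.7°C, outside 59.6–65.7°C ✗; GC 12/22 = 54.5%, outside 38.7–52.3% ✗; length 22 ✓ — fails.
Primer B (24 nt, A=4 T=5 G=9 C=6): 3' end AGG has 2 G/C ✓; Tm = 64.9 + 41·(15 − 16.4)/24 = 62.5°C ✓; GC 15/24 = 62.5%, outside 38.7–52.3% ✗; length 24 ✓ — fails.
Primer C (24 nt, A=5 T=3 G=10 C=6): 3' end TGG has 2 G/C ✓; Tm = 64.9 + 41·(16 − 16.4)/24 = 64.2°C ✓; GC 16/24 = 66.7%, outside 38.7–52.3% ✗; length 24 ✓ — fails.
Primer D (27 nt, A=4 T=5 G=11 C=7): 3' end GTG has 2 G/C ✓; Tm = 64.9 + 41·(18 − 16.4)/27 = 67.3°C, outside 59.6–65.7°C ✗; GC 18/27 = 66.7%, outside 38.7–52.3% ✗; length 27, outside 22–25 ✗ — fails.

None of the candidates satisfy all criteria.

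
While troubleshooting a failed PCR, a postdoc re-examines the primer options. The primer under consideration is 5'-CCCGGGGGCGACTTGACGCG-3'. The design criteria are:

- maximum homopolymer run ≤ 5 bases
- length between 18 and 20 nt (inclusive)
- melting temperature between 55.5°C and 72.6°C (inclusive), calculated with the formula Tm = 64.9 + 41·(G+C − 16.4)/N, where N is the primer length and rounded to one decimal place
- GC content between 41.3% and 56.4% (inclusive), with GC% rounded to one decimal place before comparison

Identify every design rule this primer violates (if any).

Base counts: A=2, T=2, G=9, C=7 (length 20).
homopolymer run: longest run = 5 ✓
length: length 20 ✓
Tm: Tm = 64.9 + 41·(16 − 16.4)/20 = 64.1°C ✓
GC content: GC 16/20 = 80.0%, outside 41.3–56.4% ✗

Fails: GC content.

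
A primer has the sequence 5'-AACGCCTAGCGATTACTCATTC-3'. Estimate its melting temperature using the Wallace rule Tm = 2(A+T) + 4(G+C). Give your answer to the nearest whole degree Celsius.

Base counts: A=6, T=6, G=3, C=7 (length 22).
Tm = 2·(6+6) + 4·(3+7) = 2·12 + 4·10 = 24 + 40 = 64°C.

64°C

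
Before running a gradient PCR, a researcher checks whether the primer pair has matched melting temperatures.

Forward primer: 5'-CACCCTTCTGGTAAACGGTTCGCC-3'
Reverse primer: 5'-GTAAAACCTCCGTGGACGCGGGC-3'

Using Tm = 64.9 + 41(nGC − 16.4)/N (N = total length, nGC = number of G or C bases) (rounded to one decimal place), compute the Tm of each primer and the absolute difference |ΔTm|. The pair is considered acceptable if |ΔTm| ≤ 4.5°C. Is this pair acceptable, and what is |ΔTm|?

Forward: G+C = 14, N = 24 → Tm = 64.9 + 41·(14 − 16.4)/24 = 60.8°C.
Reverse: G+C = 15, N = 23 → Tm = 64.9 + 41·(15 − 16.4)/23 = 62.4°C.
|ΔTm| = |60.8 − 62.4| = 1.6°C, ≤ 4.5°C.

|ΔTm| = 1.6°C; the pair is acceptable.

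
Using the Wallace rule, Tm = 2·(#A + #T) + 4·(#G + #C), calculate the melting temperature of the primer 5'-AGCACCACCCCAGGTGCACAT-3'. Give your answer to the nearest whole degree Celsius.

Base counts: A=6, T=2, G=4, C=9 (length 21).
Tm = 2·(6+2) + 4·(4+9) = 2·8 + 4·13 = 16 + 52 = 68°C.

68°C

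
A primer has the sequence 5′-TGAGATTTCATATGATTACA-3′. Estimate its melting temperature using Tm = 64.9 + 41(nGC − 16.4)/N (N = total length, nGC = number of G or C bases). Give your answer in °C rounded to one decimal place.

41.5°C

Base counts: A=7, T=8, G=3, C=2; G+C = 5, N = 20.
Tm = 64.9 + 41·(5 − 16.4)/20 = 64.9 + -467.40/20 = 41.5°C.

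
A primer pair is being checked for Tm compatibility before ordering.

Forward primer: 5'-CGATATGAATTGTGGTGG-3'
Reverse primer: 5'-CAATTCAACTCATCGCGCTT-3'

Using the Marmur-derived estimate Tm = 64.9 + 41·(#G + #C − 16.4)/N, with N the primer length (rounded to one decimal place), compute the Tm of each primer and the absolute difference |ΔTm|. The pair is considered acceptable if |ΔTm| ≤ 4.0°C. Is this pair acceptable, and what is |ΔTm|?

Forward: G+C = 8, N = 18 → Tm = 64.9 + 41·(8 − 16.4)/18 = 45.8°C.
Reverse: G+C = 9, N = 20 → Tm = 64.9 + 41·(9 − 16.4)/20 = 49.7°C.
|ΔTm| = |45.8 − 49.7| = 3.9°C, ≤ 4.0°C.

|ΔTm| = 3.9°C; the pair is acceptable.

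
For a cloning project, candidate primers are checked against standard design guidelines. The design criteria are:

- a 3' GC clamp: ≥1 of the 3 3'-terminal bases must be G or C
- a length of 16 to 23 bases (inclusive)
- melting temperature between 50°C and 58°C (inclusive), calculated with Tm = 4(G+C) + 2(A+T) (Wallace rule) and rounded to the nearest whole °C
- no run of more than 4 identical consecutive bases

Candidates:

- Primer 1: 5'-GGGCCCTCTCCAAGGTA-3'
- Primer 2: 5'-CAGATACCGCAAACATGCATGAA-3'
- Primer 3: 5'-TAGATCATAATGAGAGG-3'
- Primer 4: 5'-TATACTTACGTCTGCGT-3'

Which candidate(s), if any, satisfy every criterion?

Primer 1 only.

Primer 1 (17 nt, A=3 T=3 G=5 C=6): 3' end GTA has 1 G/C ✓; length 17 ✓; Tm = 2·6 + 4·11 = 56°C ✓; longest run = 3 ✓ — passes.
Primer 2 (23 nt, A=10 T=3 G=4 C=6): 3' end GAA has 1 G/C ✓; length 23 ✓; Tm = 2·13 + 4·10 = 66°C, outside 50–58°C ✗; longest run = 3 ✓ — fails.
Primer 3 (17 nt, A=7 T=4 G=5 C=1): 3' end AGG has 2 G/C ✓; length 17 ✓; Tm = 2·11 + 4·6 = 46°C, outside 50–58°C ✗; longest run = 2 ✓ — fails.
Primer 4 (17 nt, A=3 T=7 G=3 C=4): 3' end CGT has 2 G/C ✓; length 17 ✓; Tm = 2·10 + 4·7 = 48°C, outside 50–58°C ✗; longest run = 2 ✓ — fails.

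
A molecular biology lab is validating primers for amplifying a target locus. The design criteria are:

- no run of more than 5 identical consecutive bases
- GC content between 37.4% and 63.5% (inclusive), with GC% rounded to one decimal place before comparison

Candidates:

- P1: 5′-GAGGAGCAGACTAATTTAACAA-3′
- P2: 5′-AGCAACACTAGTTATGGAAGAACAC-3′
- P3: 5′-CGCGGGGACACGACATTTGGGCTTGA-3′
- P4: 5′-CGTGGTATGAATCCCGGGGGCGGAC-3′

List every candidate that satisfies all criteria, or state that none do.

P2 and P3.

P1 (22 nt, A=10 T=4 G=5 C=3): longest run = 3 ✓; GC 8/22 = 36.4%, outside 37.4–63.5% ✗ — fails.
P2 (25 nt, A=11 T=4 G=5 C=5): longest run = 2 ✓; GC 10/25 = 40.0% ✓ — passes.
P3 (26 nt, A=5 T=5 G=10 C=6): longest run = 4 ✓; GC 16/26 = 61.5% ✓ — passes.
P4 (25 nt, A=4 T=4 G=11 C=6): longest run = 5 ✓; GC 17/25 = 68.0%, outside 37.4–63.5% ✗ — fails.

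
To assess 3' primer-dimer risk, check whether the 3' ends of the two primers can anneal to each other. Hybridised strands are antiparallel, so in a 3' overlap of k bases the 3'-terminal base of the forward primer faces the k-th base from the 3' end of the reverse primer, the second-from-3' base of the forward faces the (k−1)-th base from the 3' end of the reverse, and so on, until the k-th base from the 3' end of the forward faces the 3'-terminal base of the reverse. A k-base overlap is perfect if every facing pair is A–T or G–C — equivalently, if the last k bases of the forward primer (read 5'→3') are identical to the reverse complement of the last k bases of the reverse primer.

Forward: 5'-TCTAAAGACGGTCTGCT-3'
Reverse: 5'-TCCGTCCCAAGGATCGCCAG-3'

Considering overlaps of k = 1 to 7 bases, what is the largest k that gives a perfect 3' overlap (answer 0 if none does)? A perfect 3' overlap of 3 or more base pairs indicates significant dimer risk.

Longest perfect overlap: 2 complementary base pairs; below the dimer-risk threshold (threshold 3).

Last 7 bases (5'→3') — forward …GTCTGCT, reverse …TCGCCAG.
Reverse complement of the reverse primer's last 7 bases: CTGGCGA; its first k bases are the reverse complement of the reverse primer's last k bases, so a perfect k-base overlap needs the forward primer's last k bases to equal them.
Comparing (forward last k vs required): k=1: T vs C ✗; k=2: CT vs CT ✓; k=3: GCT vs CTG ✗; k=4: TGCT vs CTGG ✗; k=5: CTGCT vs CTGGC ✗; k=6: TCTGCT vs CTGGCG ✗; k=7: GTCTGCT vs CTGGCGA ✗.
Only k = 2 is perfect, so the longest perfect 3' overlap is 2.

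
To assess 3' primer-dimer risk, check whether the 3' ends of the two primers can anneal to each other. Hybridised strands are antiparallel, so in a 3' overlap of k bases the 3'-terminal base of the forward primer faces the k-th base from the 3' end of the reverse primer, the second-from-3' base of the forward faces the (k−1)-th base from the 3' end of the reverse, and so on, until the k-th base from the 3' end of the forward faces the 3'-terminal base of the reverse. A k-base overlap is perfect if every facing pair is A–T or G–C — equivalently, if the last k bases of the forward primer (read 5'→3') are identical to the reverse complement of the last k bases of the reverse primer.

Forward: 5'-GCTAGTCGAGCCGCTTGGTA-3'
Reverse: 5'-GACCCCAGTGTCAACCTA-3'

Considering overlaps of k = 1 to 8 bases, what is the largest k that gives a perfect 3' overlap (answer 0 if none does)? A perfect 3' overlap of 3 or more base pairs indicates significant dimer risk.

Last 8 bases (5'→3') — forward …GCTTGGTA, reverse …TCAACCTA.
Reverse complement of the reverse primer's last 8 bases: TAGGTTGA; its first k bases are the reverse complement of the reverse primer's last k bases, so a perfect k-base overlap needs the forward primer's last k bases to equal them.
Comparing (forward last k vs required): k=1: A vs T ✗; k=2: TA vs TA ✓; k=3: GTA vs TAG ✗; k=4: GGTA vs TAGG ✗; k=5: TGGTA vs TAGGT ✗; k=6: TTGGTA vs TAGGTT ✗; k=7: CTTGGTA vs TAGGTTG ✗; k=8: GCTTGGTA vs TAGGTTGA ✗.
Only k = 2 is perfect, so the longest perfect 3' overlap is 2.

Longest perfect overlap: 2 complementary base pairs; below the dimer-risk threshold (threshold 3).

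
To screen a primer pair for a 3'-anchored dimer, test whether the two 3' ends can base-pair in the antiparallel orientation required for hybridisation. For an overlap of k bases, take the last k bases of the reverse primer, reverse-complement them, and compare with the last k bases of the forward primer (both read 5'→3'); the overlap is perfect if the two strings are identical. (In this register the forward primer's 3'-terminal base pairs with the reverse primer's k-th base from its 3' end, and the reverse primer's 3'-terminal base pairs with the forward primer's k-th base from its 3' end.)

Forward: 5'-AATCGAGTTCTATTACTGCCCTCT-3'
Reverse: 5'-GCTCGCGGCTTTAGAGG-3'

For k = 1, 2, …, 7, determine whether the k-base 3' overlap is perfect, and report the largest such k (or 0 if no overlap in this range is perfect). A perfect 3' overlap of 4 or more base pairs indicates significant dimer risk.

Last 7 bases (5'→3') — forward …GCCCTCT, reverse …TTAGAGG.
Reverse complement of the reverse primer's last 7 bases: CCTCTAA; its first k bases are the reverse complement of the reverse primer's last k bases, so a perfect k-base overlap needs the forward primer's last k bases to equal them.
Comparing (forward last k vs required): k=1: T vs C ✗; k=2: CT vs CC ✗; k=3: TCT vs CCT ✗; k=4: CTCT vs CCTC ✗; k=5: CCTCT vs CCTCT ✓; k=6: CCCTCT vs CCTCTA ✗; k=7: GCCCTCT vs CCTCTAA ✗.
Only k = 5 is perfect, so the longest perfect 3' overlap is 5.

Longest perfect overlap: 5 complementary base pairs; significant dimer risk (threshold 4).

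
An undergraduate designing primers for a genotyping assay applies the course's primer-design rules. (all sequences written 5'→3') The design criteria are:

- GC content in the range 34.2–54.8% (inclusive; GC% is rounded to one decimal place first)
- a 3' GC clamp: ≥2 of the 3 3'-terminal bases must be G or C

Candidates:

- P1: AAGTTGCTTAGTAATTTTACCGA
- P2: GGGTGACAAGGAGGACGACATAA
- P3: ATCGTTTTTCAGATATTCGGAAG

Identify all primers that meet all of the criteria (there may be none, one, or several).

None of the candidates satisfy all criteria.

P1 (23 nt, A=7 T=9 G=4 C=3): GC 7/23 = 30.4%, outside 34.2–54.8% ✗; 3' end CGA has 2 G/C ✓ — fails.
P2 (23 nt, A=9 T=2 G=9 C=3): GC 12/23 = 52.2% ✓; 3' end TAA has 0 G/C, need ≥2 ✗ — fails.
P3 (23 nt, A=6 T=9 G=5 C=3): GC 8/23 = 34.8% ✓; 3' end AAG has 1 G/C, need ≥2 ✗ — fails.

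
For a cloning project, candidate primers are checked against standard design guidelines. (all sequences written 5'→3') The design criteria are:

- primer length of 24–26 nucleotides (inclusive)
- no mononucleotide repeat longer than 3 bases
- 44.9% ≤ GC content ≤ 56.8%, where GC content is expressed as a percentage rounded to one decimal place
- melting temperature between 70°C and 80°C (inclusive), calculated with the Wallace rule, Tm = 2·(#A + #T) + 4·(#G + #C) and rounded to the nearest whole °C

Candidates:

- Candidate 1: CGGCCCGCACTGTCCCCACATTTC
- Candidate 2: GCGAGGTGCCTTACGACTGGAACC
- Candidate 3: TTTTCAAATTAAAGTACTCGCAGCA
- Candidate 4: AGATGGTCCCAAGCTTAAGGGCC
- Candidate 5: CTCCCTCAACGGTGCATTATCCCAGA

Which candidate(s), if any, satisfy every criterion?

Candidate 1 (24 nt, A=3 T=5 G=4 C=12): length 24 ✓; longest run = 4, exceeds 3 ✗; GC 16/24 = 66.7%, outside 44.9–56.8% ✗; Tm = 2·8 + 4·16 = 80°C ✓ — fails.
Candidate 2 (24 nt, A=5 T=4 G=8 C=7): length 24 ✓; longest run = 2 ✓; GC 15/24 = 62.5%, outside 44.9–56.8% ✗; Tm = 2·9 + 4·15 = 78°C ✓ — fails.
Candidate 3 (25 nt, A=9 T=8 G=3 C=5): length 25 ✓; longest run = 4, exceeds 3 ✗; GC 8/25 = 32.0%, outside 44.9–56.8% ✗; Tm = 2·17 + 4·8 = 66°C, outside 70–80°C ✗ — fails.
Candidate 4 (23 nt, A=6 T=4 G=7 C=6): length 23, outside 24–26 ✗; longest run = 3 ✓; GC 13/23 = 56.5% ✓; Tm = 2·10 + 4·13 = 72°C ✓ — fails.
Candidate 5 (26 nt, A=6 T=6 G=4 C=10): length 26 ✓; longest run = 3 ✓; GC 14/26 = 53.8% ✓; Tm = 2·12 + 4·14 = 80°C ✓ — passes.

Candidate 5 only.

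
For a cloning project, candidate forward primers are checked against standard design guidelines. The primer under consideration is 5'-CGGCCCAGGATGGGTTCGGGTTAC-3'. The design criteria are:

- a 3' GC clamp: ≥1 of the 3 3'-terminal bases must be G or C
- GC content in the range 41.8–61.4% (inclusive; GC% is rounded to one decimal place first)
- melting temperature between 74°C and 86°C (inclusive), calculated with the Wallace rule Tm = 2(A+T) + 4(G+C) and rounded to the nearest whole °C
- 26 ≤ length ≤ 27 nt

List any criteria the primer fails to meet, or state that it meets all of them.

Base counts: A=3, T=5, G=10, C=6 (length 24).
GC clamp: 3' end TAC has 1 G/C ✓
GC content: GC 16/24 = 66.7%, outside 41.8–61.4% ✗
Tm: Tm = 2·8 + 4·16 = 80°C ✓
length: length 24, outside 26–27 ✗

Fails: GC content, length.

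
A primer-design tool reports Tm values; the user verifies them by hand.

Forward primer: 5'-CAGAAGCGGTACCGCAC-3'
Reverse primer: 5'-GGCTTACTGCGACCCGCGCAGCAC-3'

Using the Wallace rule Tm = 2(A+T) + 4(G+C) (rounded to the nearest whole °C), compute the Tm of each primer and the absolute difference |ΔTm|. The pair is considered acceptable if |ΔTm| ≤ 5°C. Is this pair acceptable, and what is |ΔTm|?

Forward: A=5 T=1 G=5 C=6 → Tm = 2·6 + 4·11 = 56°C.
Reverse: A=4 T=3 G=7 C=10 → Tm = 2·7 + 4·17 = 82°C.
|ΔTm| = |56 − 82| = 26°C, > 5°C.

|ΔTm| = 26°C; the pair is not acceptable.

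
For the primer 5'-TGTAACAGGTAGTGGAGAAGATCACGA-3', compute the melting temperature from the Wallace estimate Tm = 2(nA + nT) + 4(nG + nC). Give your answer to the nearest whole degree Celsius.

Base counts: A=10, T=5, G=9, C=3 (length 27).
Tm = 2·(10+5) + 4·(9+3) = 2·15 + 4·12 = 30 + 48 = 78°C.

78°C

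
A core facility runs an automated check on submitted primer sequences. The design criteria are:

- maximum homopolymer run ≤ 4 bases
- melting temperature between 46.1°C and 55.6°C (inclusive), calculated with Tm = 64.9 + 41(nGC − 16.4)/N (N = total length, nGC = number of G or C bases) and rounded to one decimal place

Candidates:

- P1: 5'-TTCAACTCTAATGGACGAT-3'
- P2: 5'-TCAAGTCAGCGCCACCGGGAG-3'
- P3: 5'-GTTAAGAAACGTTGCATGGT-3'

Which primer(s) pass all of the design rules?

P3 only.

P1 (19 nt, A=6 T=6 G=3 C=4): longest run = 2 ✓; Tm = 64.9 + 41·(7 − 16.4)/19 = 44.6°C, outside 46.1–55.6°C ✗ — fails.
P2 (21 nt, A=5 T=2 G=7 C=7): longest run = 3 ✓; Tm = 64.9 + 41·(14 − 16.4)/21 = 60.2°C, outside 46.1–55.6°C ✗ — fails.
P3 (20 nt, A=6 T=6 G=6 C=2): longest run = 3 ✓; Tm = 64.9 + 41·(8 − 16.4)/20 = 47.7°C ✓ — passes.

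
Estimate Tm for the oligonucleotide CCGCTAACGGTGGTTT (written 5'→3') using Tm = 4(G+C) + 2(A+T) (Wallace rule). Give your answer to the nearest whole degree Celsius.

50°C

Base counts: A=2, T=5, G=5, C=4 (length 16).
Tm = 2·(2+5) + 4·(5+4) = 2·7 + 4·9 = 14 + 36 = 50°C.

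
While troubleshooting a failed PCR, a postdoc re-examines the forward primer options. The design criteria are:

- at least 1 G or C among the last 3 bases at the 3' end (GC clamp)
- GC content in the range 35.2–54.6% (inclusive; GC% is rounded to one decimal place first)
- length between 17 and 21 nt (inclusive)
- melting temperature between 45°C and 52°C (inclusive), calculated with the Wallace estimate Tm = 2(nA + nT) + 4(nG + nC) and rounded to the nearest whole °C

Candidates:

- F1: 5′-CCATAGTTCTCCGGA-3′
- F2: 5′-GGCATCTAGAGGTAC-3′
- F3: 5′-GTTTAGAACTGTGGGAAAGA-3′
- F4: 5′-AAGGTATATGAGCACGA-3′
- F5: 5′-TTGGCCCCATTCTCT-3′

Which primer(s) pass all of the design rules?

F1 (15 nt, A=3 T=4 G=3 C=5): 3' end GGA has 2 G/C ✓; GC 8/15 = 53.3% ✓; length 15, outside 17–21 ✗; Tm = 2·7 + 4·8 = 46°C ✓ — fails.
F2 (15 nt, A=4 T=3 G=5 C=3): 3' end TAC has 1 G/C ✓; GC 8/15 = 53.3% ✓; length 15, outside 17–21 ✗; Tm = 2·7 + 4·8 = 46°C ✓ — fails.
F3 (20 nt, A=7 T=5 G=7 C=1): 3' end AGA has 1 G/C ✓; GC 8/20 = 40.0% ✓; length 20 ✓; Tm = 2·12 + 4·8 = 56°C, outside 45–52°C ✗ — fails.
F4 (17 nt, A=7 T=3 G=5 C=2): 3' end CGA has 2 G/C ✓; GC 7/17 = 41.2% ✓; length 17 ✓; Tm = 2·10 + 4·7 = 48°C ✓ — passes.
F5 (15 nt, A=1 T=6 G=2 C=6): 3' end TCT has 1 G/C ✓; GC 8/15 = 53.3% ✓; length 15, outside 17–21 ✗; Tm = 2·7 + 4·8 = 46°C ✓ — fails.

F4 only.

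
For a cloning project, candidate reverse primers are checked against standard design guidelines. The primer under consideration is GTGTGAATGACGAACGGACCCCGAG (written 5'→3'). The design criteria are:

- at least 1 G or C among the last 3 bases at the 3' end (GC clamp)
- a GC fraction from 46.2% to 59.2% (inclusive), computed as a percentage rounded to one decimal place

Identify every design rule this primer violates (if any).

Base counts: A=7, T=3, G=9, C=6 (length 25).
GC clamp: 3' end GAG has 2 G/C ✓
GC content: GC 15/25 = 60.0%, outside 46.2–59.2% ✗

Fails: GC content.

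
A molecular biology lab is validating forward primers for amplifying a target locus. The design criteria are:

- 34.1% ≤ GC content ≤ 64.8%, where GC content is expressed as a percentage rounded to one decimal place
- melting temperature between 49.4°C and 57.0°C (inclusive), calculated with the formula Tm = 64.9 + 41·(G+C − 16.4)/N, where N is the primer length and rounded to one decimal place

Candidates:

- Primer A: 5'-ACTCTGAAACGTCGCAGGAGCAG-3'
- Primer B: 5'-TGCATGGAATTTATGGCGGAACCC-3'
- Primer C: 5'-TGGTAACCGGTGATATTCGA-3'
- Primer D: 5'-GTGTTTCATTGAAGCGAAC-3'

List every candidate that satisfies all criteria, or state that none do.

Primer A (23 nt, A=7 T=3 G=7 C=6): GC 13/23 = 56.5% ✓; Tm = 64.9 + 41·(13 − 16.4)/23 = 58.8°C, outside 49.4–57.0°C ✗ — fails.
Primer B (24 nt, A=6 T=6 G=7 C=5): GC 12/24 = 50.0% ✓; Tm = 64.9 + 41·(12 − 16.4)/24 = 57.4°C, outside 49.4–57.0°C ✗ — fails.
Primer C (20 nt, A=5 T=6 G=6 C=3): GC 9/20 = 45.0% ✓; Tm = 64.9 + 41·(9 − 16.4)/20 = 49.7°C ✓ — passes.
Primer D (19 nt, A=5 T=6 G=5 C=3): GC 8/19 = 42.1% ✓; Tm = 64.9 + 41·(8 − 16.4)/19 = 46.8°C, outside 49.4–57.0°C ✗ — fails.

Primer C only.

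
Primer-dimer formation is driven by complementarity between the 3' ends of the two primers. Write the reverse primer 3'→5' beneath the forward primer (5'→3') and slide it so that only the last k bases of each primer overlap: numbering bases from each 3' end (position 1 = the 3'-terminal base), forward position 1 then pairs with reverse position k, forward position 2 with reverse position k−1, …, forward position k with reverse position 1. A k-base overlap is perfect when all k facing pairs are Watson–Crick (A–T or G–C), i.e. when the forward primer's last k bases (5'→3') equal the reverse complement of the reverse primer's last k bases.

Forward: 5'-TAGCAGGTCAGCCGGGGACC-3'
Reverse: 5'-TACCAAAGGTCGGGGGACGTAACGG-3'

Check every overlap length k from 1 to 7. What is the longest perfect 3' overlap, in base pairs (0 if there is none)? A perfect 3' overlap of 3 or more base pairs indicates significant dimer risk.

Last 7 bases (5'→3') — forward …GGGGACC, reverse …GTAACGG.
Reverse complement of the reverse primer's last 7 bases: CCGTTAC; its first k bases are the reverse complement of the reverse primer's last k bases, so a perfect k-base overlap needs the forward primer's last k bases to equal them.
Comparing (forward last k vs required): k=1: C vs C ✓; k=2: CC vs CC ✓; k=3: ACC vs CCG ✗; k=4: GACC vs CCGT ✗; k=5: GGACC vs CCGTT ✗; k=6: GGGACC vs CCGTTA ✗; k=7: GGGGACC vs CCGTTAC ✗.
Perfect overlaps at k = 1, 2; the largest is 2.

Longest perfect overlap: 2 complementary base pairs; below the dimer-risk threshold (threshold 3).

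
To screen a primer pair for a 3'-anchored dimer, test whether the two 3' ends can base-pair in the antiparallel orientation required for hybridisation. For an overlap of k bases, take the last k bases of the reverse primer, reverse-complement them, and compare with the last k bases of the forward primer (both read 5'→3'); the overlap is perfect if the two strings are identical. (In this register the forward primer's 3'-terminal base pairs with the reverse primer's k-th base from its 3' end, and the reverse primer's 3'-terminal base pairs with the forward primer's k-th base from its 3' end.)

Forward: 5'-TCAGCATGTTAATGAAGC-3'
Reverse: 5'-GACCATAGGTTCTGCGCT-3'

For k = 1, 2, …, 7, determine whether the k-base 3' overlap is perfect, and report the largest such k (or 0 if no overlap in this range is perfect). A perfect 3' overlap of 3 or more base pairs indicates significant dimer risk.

Longest perfect overlap: 3 complementary base pairs; significant dimer risk (threshold 3).

Last 7 bases (5'→3') — forward …ATGAAGC, reverse …CTGCGCT.
Reverse complement of the reverse primer's last 7 bases: AGCGCAG; its first k bases are the reverse complement of the reverse primer's last k bases, so a perfect k-base overlap needs the forward primer's last k bases to equal them.
Comparing (forward last k vs required): k=1: C vs A ✗; k=2: GC vs AG ✗; k=3: AGC vs AGC ✓; k=4: AAGC vs AGCG ✗; k=5: GAAGC vs AGCGC ✗; k=6: TGAAGC vs AGCGCA ✗; k=7: ATGAAGC vs AGCGCAG ✗.
Only k = 3 is perfect, so the longest perfect 3' overlap is 3.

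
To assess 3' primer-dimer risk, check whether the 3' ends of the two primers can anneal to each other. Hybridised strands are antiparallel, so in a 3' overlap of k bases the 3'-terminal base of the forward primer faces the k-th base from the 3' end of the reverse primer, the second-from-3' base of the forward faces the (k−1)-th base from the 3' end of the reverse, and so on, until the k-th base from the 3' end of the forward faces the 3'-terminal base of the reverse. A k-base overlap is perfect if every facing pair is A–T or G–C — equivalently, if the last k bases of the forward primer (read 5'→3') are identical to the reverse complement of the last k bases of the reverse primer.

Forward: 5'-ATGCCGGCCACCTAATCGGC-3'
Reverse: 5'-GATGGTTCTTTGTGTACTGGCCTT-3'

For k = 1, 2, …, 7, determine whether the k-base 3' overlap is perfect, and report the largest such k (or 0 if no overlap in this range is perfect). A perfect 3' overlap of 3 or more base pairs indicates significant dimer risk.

Last 7 bases (5'→3') — forward …AATCGGC, reverse …TGGCCTT.
Reverse complement of the reverse primer's last 7 bases: AAGGCCA; its first k bases are the reverse complement of the reverse primer's last k bases, so a perfect k-base overlap needs the forward primer's last k bases to equal them.
Comparing (forward last k vs required): k=1: C vs A ✗; k=2: GC vs AA ✗; k=3: GGC vs AAG ✗; k=4: CGGC vs AAGG ✗; k=5: TCGGC vs AAGGC ✗; k=6: ATCGGC vs AAGGCC ✗; k=7: AATCGGC vs AAGGCCA ✗.
No overlap length from 1 to 7 is perfect, so the longest perfect 3' overlap is 0.

Longest perfect overlap: 0 complementary base pairs; below the dimer-risk threshold (threshold 3).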